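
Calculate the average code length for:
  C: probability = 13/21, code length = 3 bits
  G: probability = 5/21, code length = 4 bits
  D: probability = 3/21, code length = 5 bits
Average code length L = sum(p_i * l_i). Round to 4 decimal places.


Weighted contributions p_i * l_i:
  C: (13/21) * 3 = 39/21
  G: (5/21) * 4 = 20/21
  D: (3/21) * 5 = 15/21
Sum = (39 + 20 + 15)/21 = 74/21

L = 74/21 = 3.5238 bits/symbol


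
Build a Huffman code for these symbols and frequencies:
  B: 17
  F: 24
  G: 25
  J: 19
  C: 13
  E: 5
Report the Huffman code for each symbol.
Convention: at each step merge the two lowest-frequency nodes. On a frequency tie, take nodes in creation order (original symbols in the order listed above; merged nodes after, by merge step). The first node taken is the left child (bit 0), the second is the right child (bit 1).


Huffman tree construction:
Step 1: Merge E(5) + C(13) = 18
Step 2: Merge B(17) + (E+C)(18) = 35
Step 3: Merge J(19) + F(24) = 43
Step 4: Merge G(25) + (B+(E+C))(35) = 60
Step 5: Merge (J+F)(43) + (G+(B+(E+C)))(60) = 103
Read each symbol's code off the tree from the root (left child = 0, right child = 1).

Codes:
  B: 110 (length 3)
  F: 01 (length 2)
  G: 10 (length 2)
  J: 00 (length 2)
  C: 1111 (length 4)
  E: 1110 (length 4)
Average code length: 259/103 = 2.5146 bits/symbol


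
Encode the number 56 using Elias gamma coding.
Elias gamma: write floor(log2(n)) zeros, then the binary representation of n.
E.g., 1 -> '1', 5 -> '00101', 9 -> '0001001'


num_bits = floor(log2(56)) + 1 = 6
leading_zeros = num_bits - 1 = 5
binary(56) = 111000

Elias gamma(56) = '00000' + '111000' = 00000111000 (11 bits)


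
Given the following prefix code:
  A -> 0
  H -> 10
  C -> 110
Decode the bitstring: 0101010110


Decoding step by step:
Bits 0 -> A
Bits 10 -> H
Bits 10 -> H
Bits 10 -> H
Bits 110 -> C


Decoded message: AHHHC


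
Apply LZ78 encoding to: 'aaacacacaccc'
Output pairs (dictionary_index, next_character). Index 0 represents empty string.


LZ78 encoding steps:
Dictionary: {0: ''}
Step 1: w='' (idx 0), next='a' -> output (0, 'a'), add 'a' as idx 1
Step 2: w='a' (idx 1), next='a' -> output (1, 'a'), add 'aa' as idx 2
Step 3: w='' (idx 0), next='c' -> output (0, 'c'), add 'c' as idx 3
Step 4: w='a' (idx 1), next='c' -> output (1, 'c'), add 'ac' as idx 4
Step 5: w='ac' (idx 4), next='a' -> output (4, 'a'), add 'aca' as idx 5
Step 6: w='c' (idx 3), next='c' -> output (3, 'c'), add 'cc' as idx 6
Step 7: w='c' (idx 3), end of input -> output (3, '')


Encoded: [(0, 'a'), (1, 'a'), (0, 'c'), (1, 'c'), (4, 'a'), (3, 'c'), (3, '')]


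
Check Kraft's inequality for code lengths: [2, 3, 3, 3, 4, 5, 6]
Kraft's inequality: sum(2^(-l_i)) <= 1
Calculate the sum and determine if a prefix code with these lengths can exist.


Sum = 2^(-2) + 2^(-3) + 2^(-3) + 2^(-3) + 2^(-4) + 2^(-5) + 2^(-6)
    = 0.25 + 0.125 + 0.125 + 0.125 + 0.0625 + 0.03125 + 0.015625
    = 47/64 = 0.734375
Since 0.734375 <= 1, Kraft's inequality IS satisfied.
A prefix code with these lengths CAN exist.

Kraft sum = 0.734375. Satisfied.


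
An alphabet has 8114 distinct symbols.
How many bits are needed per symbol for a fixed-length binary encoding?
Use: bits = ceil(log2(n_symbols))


log2(8114) = 12.9862
Bracket: 2^12 = 4096 < 8114 <= 2^13 = 8192
So ceil(log2(8114)) = 13

bits = ceil(log2(8114)) = ceil(12.9862) = 13 bits


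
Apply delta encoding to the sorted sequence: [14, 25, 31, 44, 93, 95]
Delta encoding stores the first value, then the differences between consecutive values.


First value: 14
Deltas:
  25 - 14 = 11
  31 - 25 = 6
  44 - 31 = 13
  93 - 44 = 49
  95 - 93 = 2


Delta encoded: [14, 11, 6, 13, 49, 2]


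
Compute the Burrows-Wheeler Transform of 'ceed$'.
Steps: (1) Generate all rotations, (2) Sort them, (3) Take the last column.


Rotations (sorted):
  0: $ceed -> last char: d
  1: ceed$ -> last char: $
  2: d$cee -> last char: e
  3: ed$ce -> last char: e
  4: eed$c -> last char: c


BWT = d$eec


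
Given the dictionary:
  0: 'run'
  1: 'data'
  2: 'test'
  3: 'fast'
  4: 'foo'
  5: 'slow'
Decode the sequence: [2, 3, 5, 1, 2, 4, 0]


Look up each index in the dictionary:
  2 -> 'test'
  3 -> 'fast'
  5 -> 'slow'
  1 -> 'data'
  2 -> 'test'
  4 -> 'foo'
  0 -> 'run'

Decoded: "test fast slow data test foo run"


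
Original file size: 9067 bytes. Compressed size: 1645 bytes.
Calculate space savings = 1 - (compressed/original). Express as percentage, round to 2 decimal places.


ratio = compressed/original = 1645/9067 = 0.181427
savings = 1 - ratio = 1 - 0.181427 = 0.818573
as a percentage: 0.818573 * 100 = 81.86%

Space savings = 1 - 1645/9067 = 81.86%


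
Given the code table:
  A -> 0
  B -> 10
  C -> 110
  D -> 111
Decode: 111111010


Decoding:
111 -> D
111 -> D
0 -> A
10 -> B


Result: DDAB


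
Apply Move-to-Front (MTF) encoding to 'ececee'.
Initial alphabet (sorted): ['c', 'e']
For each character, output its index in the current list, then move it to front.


MTF encoding:
'e': index 1 in ['c', 'e'] -> ['e', 'c']
'c': index 1 in ['e', 'c'] -> ['c', 'e']
'e': index 1 in ['c', 'e'] -> ['e', 'c']
'c': index 1 in ['e', 'c'] -> ['c', 'e']
'e': index 1 in ['c', 'e'] -> ['e', 'c']
'e': index 0 in ['e', 'c'] -> ['e', 'c']


Output: [1, 1, 1, 1, 1, 0]


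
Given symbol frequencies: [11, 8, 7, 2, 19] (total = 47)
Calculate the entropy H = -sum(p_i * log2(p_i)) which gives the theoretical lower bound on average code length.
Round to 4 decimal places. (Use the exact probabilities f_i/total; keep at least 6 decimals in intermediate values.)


Per-symbol terms -p_i * log2(p_i) with p_i = f_i/47:
  p = 11/47 = 0.234043: log2(p) = -2.095157, -p*log2(p) = 0.490356
  p = 8/47 = 0.170213: log2(p) = -2.554589, -p*log2(p) = 0.434824
  p = 7/47 = 0.148936: log2(p) = -2.747234, -p*log2(p) = 0.409163
  p = 2/47 = 0.042553: log2(p) = -4.554589, -p*log2(p) = 0.193812
  p = 19/47 = 0.404255: log2(p) = -1.306661, -p*log2(p) = 0.528225
H = 0.490356 + 0.434824 + 0.409163 + 0.193812 + 0.528225 = 2.056380

H = 2.0564 bits/symbol


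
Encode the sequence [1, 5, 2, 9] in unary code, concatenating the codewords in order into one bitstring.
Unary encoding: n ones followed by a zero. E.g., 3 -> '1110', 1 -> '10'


Encode each number as n ones followed by a terminating 0:
  1 -> 10 (2 bits)
  5 -> 111110 (6 bits)
  2 -> 110 (3 bits)
  9 -> 1111111110 (10 bits)
Total length = 2 + 6 + 3 + 10 = 21 bits.

Unary([1, 5, 2, 9]) = 101111101101111111110 (21 bits)


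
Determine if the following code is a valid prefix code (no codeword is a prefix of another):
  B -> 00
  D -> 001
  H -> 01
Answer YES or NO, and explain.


Checking each pair (does one codeword prefix another?):
  B='00' vs D='001': prefix -- VIOLATION

NO -- this is NOT a valid prefix code. B (00) is a prefix of D (001).


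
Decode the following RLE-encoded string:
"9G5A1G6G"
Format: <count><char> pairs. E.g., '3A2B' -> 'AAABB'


Expanding each <count><char> pair:
  9G -> 'GGGGGGGGG'
  5A -> 'AAAAA'
  1G -> 'G'
  6G -> 'GGGGGG'

Decoded = GGGGGGGGGAAAAAGGGGGGG


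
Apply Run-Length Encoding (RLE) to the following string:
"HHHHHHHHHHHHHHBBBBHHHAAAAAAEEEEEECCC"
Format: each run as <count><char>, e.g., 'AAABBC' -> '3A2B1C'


Scanning runs left to right:
  i=0: run of 'H' x 14 -> '14H'
  i=14: run of 'B' x 4 -> '4B'
  i=18: run of 'H' x 3 -> '3H'
  i=21: run of 'A' x 6 -> '6A'
  i=27: run of 'E' x 6 -> '6E'
  i=33: run of 'C' x 3 -> '3C'

RLE = 14H4B3H6A6E3C


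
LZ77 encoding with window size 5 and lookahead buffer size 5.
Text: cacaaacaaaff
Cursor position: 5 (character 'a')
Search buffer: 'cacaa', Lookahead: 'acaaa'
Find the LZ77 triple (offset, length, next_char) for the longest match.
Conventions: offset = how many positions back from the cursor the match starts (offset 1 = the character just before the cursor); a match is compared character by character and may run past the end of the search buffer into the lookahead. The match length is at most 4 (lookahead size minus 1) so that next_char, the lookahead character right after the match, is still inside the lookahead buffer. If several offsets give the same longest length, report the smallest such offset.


Try each offset into the search buffer:
  offset=1 (pos 4, char 'a'): match length 1
  offset=2 (pos 3, char 'a'): match length 1
  offset=3 (pos 2, char 'c'): match length 0
  offset=4 (pos 1, char 'a'): match length 4
  offset=5 (pos 0, char 'c'): match length 0
Longest match has length 4 at offset 4.
next_char = character at position 5 + 4 = 9 -> 'a'

Best match: offset=4, length=4 (matching 'acaa' starting at position 1)
LZ77 triple: (4, 4, 'a')


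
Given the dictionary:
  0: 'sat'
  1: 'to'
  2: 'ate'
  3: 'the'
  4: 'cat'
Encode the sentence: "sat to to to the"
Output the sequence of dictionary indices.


Look up each word in the dictionary:
  'sat' -> 0
  'to' -> 1
  'to' -> 1
  'to' -> 1
  'the' -> 3

Encoded: [0, 1, 1, 1, 3]


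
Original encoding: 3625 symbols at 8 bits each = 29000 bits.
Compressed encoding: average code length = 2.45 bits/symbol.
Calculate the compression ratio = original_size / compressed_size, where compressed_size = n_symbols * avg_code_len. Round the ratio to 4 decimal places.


original_size = n_symbols * orig_bits = 3625 * 8 = 29000 bits
compressed_size = n_symbols * avg_code_len = 3625 * 2.45 = 8881.25 bits
ratio = original_size / compressed_size = 29000 / 8881.25 = 3.2653

Compression ratio = 3.2653


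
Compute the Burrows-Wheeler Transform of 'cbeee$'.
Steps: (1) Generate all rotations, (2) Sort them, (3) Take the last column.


Rotations (sorted):
  0: $cbeee -> last char: e
  1: beee$c -> last char: c
  2: cbeee$ -> last char: $
  3: e$cbee -> last char: e
  4: ee$cbe -> last char: e
  5: eee$cb -> last char: b


BWT = ec$eeb


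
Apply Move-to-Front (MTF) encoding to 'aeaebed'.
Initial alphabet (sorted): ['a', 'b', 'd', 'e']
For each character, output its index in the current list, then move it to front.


MTF encoding:
'a': index 0 in ['a', 'b', 'd', 'e'] -> ['a', 'b', 'd', 'e']
'e': index 3 in ['a', 'b', 'd', 'e'] -> ['e', 'a', 'b', 'd']
'a': index 1 in ['e', 'a', 'b', 'd'] -> ['a', 'e', 'b', 'd']
'e': index 1 in ['a', 'e', 'b', 'd'] -> ['e', 'a', 'b', 'd']
'b': index 2 in ['e', 'a', 'b', 'd'] -> ['b', 'e', 'a', 'd']
'e': index 1 in ['b', 'e', 'a', 'd'] -> ['e', 'b', 'a', 'd']
'd': index 3 in ['e', 'b', 'a', 'd'] -> ['d', 'e', 'b', 'a']


Output: [0, 3, 1, 1, 2, 1, 3]


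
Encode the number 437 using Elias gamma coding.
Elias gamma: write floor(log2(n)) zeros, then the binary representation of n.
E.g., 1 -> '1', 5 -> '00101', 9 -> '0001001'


num_bits = floor(log2(437)) + 1 = 9
leading_zeros = num_bits - 1 = 8
binary(437) = 110110101

Elias gamma(437) = '00000000' + '110110101' = 00000000110110101 (17 bits)


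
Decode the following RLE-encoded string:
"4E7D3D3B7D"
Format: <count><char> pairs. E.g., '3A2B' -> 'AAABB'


Expanding each <count><char> pair:
  4E -> 'EEEE'
  7D -> 'DDDDDDD'
  3D -> 'DDD'
  3B -> 'BBB'
  7D -> 'DDDDDDD'

Decoded = EEEEDDDDDDDDDDBBBDDDDDDD


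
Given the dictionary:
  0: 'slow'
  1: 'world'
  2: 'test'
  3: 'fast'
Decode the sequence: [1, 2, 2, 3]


Look up each index in the dictionary:
  1 -> 'world'
  2 -> 'test'
  2 -> 'test'
  3 -> 'fast'

Decoded: "world test test fast"


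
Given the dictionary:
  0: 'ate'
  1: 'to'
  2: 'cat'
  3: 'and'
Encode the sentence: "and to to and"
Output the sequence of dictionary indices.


Look up each word in the dictionary:
  'and' -> 3
  'to' -> 1
  'to' -> 1
  'and' -> 3

Encoded: [3, 1, 1, 3]


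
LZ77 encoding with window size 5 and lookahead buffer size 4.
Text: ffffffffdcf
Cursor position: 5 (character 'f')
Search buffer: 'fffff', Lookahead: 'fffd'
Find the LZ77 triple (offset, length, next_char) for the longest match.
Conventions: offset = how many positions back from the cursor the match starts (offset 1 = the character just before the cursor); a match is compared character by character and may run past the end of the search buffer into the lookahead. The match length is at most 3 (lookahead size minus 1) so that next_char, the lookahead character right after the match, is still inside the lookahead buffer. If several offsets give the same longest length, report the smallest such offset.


Try each offset into the search buffer:
  offset=1 (pos 4, char 'f'): match length 3
  offset=2 (pos 3, char 'f'): match length 3
  offset=3 (pos 2, char 'f'): match length 3
  offset=4 (pos 1, char 'f'): match length 3
  offset=5 (pos 0, char 'f'): match length 3
Longest match has length 3, found at offsets 1, 2, 3, 4, 5; take the smallest, offset 1.
next_char = character at position 5 + 3 = 8 -> 'd'

Best match: offset=1, length=3 (matching 'fff' starting at position 4)
LZ77 triple: (1, 3, 'd')


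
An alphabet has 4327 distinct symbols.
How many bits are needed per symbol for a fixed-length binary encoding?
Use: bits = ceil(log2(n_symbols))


log2(4327) = 12.0792
Bracket: 2^12 = 4096 < 4327 <= 2^13 = 8192
So ceil(log2(4327)) = 13

bits = ceil(log2(4327)) = ceil(12.0792) = 13 bits


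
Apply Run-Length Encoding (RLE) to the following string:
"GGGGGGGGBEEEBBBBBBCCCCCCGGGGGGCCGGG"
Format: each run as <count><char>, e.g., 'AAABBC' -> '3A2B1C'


Scanning runs left to right:
  i=0: run of 'G' x 8 -> '8G'
  i=8: run of 'B' x 1 -> '1B'
  i=9: run of 'E' x 3 -> '3E'
  i=12: run of 'B' x 6 -> '6B'
  i=18: run of 'C' x 6 -> '6C'
  i=24: run of 'G' x 6 -> '6G'
  i=30: run of 'C' x 2 -> '2C'
  i=32: run of 'G' x 3 -> '3G'

RLE = 8G1B3E6B6C6G2C3G


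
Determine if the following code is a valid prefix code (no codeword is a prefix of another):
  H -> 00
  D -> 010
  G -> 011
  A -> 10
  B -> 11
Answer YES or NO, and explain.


Checking each pair (does one codeword prefix another?):
  H='00' vs D='010': no prefix
  H='00' vs G='011': no prefix
  H='00' vs A='10': no prefix
  H='00' vs B='11': no prefix
  D='010' vs H='00': no prefix
  D='010' vs G='011': no prefix
  D='010' vs A='10': no prefix
  D='010' vs B='11': no prefix
  G='011' vs H='00': no prefix
  G='011' vs D='010': no prefix
  G='011' vs A='10': no prefix
  G='011' vs B='11': no prefix
  A='10' vs H='00': no prefix
  A='10' vs D='010': no prefix
  A='10' vs G='011': no prefix
  A='10' vs B='11': no prefix
  B='11' vs H='00': no prefix
  B='11' vs D='010': no prefix
  B='11' vs G='011': no prefix
  B='11' vs A='10': no prefix
No violation found over all pairs.

YES -- this is a valid prefix code. No codeword is a prefix of any other codeword.


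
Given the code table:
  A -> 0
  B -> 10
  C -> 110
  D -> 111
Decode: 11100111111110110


Decoding:
111 -> D
0 -> A
0 -> A
111 -> D
111 -> D
110 -> C
110 -> C


Result: DAADDCC


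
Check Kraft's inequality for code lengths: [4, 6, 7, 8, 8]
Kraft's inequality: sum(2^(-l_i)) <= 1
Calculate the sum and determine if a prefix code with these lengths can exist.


Sum = 2^(-4) + 2^(-6) + 2^(-7) + 2^(-8) + 2^(-8)
    = 0.0625 + 0.015625 + 0.0078125 + 0.00390625 + 0.00390625
    = 24/256 = 0.09375
Since 0.09375 <= 1, Kraft's inequality IS satisfied.
A prefix code with these lengths CAN exist.

Kraft sum = 0.09375. Satisfied.


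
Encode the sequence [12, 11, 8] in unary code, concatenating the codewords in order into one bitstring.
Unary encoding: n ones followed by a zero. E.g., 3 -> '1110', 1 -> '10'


Encode each number as n ones followed by a terminating 0:
  12 -> 1111111111110 (13 bits)
  11 -> 111111111110 (12 bits)
  8 -> 111111110 (9 bits)
Total length = 13 + 12 + 9 = 34 bits.

Unary([12, 11, 8]) = 1111111111110111111111110111111110 (34 bits)


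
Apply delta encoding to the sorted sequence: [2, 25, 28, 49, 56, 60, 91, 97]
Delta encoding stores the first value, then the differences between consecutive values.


First value: 2
Deltas:
  25 - 2 = 23
  28 - 25 = 3
  49 - 28 = 21
  56 - 49 = 7
  60 - 56 = 4
  91 - 60 = 31
  97 - 91 = 6


Delta encoded: [2, 23, 3, 21, 7, 4, 31, 6]


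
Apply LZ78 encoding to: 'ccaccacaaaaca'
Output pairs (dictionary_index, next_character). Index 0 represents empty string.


LZ78 encoding steps:
Dictionary: {0: ''}
Step 1: w='' (idx 0), next='c' -> output (0, 'c'), add 'c' as idx 1
Step 2: w='c' (idx 1), next='a' -> output (1, 'a'), add 'ca' as idx 2
Step 3: w='c' (idx 1), next='c' -> output (1, 'c'), add 'cc' as idx 3
Step 4: w='' (idx 0), next='a' -> output (0, 'a'), add 'a' as idx 4
Step 5: w='ca' (idx 2), next='a' -> output (2, 'a'), add 'caa' as idx 5
Step 6: w='a' (idx 4), next='a' -> output (4, 'a'), add 'aa' as idx 6
Step 7: w='ca' (idx 2), end of input -> output (2, '')


Encoded: [(0, 'c'), (1, 'a'), (1, 'c'), (0, 'a'), (2, 'a'), (4, 'a'), (2, '')]


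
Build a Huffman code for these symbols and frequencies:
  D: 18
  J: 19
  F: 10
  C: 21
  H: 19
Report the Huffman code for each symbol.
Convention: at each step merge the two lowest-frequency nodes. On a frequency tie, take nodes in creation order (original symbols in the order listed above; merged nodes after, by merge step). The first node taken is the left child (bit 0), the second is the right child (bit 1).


Huffman tree construction:
Step 1: Merge F(10) + D(18) = 28
Step 2: Merge J(19) + H(19) = 38
Step 3: Merge C(21) + (F+D)(28) = 49
Step 4: Merge (J+H)(38) + (C+(F+D))(49) = 87
Read each symbol's code off the tree from the root (left child = 0, right child = 1).

Codes:
  D: 111 (length 3)
  J: 00 (length 2)
  F: 110 (length 3)
  C: 10 (length 2)
  H: 01 (length 2)
Average code length: 202/87 = 2.3218 bits/symbol


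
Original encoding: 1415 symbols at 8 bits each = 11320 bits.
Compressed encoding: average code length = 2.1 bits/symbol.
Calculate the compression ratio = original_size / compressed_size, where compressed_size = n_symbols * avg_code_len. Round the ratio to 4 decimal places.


original_size = n_symbols * orig_bits = 1415 * 8 = 11320 bits
compressed_size = n_symbols * avg_code_len = 1415 * 2.1 = 2971.5 bits
ratio = original_size / compressed_size = 11320 / 2971.5 = 3.8095

Compression ratio = 3.8095


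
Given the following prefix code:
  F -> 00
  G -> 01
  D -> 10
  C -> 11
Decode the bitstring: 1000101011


Decoding step by step:
Bits 10 -> D
Bits 00 -> F
Bits 10 -> D
Bits 10 -> D
Bits 11 -> C


Decoded message: DFDDC


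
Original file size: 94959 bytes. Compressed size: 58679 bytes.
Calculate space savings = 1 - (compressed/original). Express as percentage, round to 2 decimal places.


ratio = compressed/original = 58679/94959 = 0.61794
savings = 1 - ratio = 1 - 0.61794 = 0.38206
as a percentage: 0.38206 * 100 = 38.21%

Space savings = 1 - 58679/94959 = 38.21%


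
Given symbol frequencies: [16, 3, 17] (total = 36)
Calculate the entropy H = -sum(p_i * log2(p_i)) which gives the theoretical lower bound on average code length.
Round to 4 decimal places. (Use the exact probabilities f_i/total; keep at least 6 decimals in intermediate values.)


Per-symbol terms -p_i * log2(p_i) with p_i = f_i/36:
  p = 16/36 = 0.444444: log2(p) = -1.169925, -p*log2(p) = 0.519967
  p = 3/36 = 0.083333: log2(p) = -3.584963, -p*log2(p) = 0.298747
  p = 17/36 = 0.472222: log2(p) = -1.082462, -p*log2(p) = 0.511163
H = 0.519967 + 0.298747 + 0.511163 = 1.329877

H = 1.3299 bits/symbol


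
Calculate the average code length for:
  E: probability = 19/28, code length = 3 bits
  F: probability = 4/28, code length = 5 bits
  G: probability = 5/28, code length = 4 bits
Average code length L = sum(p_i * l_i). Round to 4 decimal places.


Weighted contributions p_i * l_i:
  E: (19/28) * 3 = 57/28
  F: (4/28) * 5 = 20/28
  G: (5/28) * 4 = 20/28
Sum = (57 + 20 + 20)/28 = 97/28

L = 97/28 = 3.4643 bits/symbol


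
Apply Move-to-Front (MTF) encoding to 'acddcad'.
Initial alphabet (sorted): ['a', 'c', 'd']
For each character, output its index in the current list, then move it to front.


MTF encoding:
'a': index 0 in ['a', 'c', 'd'] -> ['a', 'c', 'd']
'c': index 1 in ['a', 'c', 'd'] -> ['c', 'a', 'd']
'd': index 2 in ['c', 'a', 'd'] -> ['d', 'c', 'a']
'd': index 0 in ['d', 'c', 'a'] -> ['d', 'c', 'a']
'c': index 1 in ['d', 'c', 'a'] -> ['c', 'd', 'a']
'a': index 2 in ['c', 'd', 'a'] -> ['a', 'c', 'd']
'd': index 2 in ['a', 'c', 'd'] -> ['d', 'a', 'c']


Output: [0, 1, 2, 0, 1, 2, 2]


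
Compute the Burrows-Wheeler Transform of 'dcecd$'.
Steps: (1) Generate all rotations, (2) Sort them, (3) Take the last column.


Rotations (sorted):
  0: $dcecd -> last char: d
  1: cd$dce -> last char: e
  2: cecd$d -> last char: d
  3: d$dcec -> last char: c
  4: dcecd$ -> last char: $
  5: ecd$dc -> last char: c


BWT = dedc$c


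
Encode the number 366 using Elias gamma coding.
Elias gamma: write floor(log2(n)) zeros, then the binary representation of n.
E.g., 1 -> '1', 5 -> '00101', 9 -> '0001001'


num_bits = floor(log2(366)) + 1 = 9
leading_zeros = num_bits - 1 = 8
binary(366) = 101101110

Elias gamma(366) = '00000000' + '101101110' = 00000000101101110 (17 bits)


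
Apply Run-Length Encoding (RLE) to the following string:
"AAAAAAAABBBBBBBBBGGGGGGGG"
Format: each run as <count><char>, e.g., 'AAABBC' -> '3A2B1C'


Scanning runs left to right:
  i=0: run of 'A' x 8 -> '8A'
  i=8: run of 'B' x 9 -> '9B'
  i=17: run of 'G' x 8 -> '8G'

RLE = 8A9B8G


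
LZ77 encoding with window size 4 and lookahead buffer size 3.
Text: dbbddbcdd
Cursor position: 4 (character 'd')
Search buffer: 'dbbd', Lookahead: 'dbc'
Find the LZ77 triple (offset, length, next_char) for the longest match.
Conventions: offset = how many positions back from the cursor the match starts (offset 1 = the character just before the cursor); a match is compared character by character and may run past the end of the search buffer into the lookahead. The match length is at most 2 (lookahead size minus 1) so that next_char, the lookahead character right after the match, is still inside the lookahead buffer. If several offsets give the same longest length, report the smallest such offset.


Try each offset into the search buffer:
  offset=1 (pos 3, char 'd'): match length 1
  offset=2 (pos 2, char 'b'): match length 0
  offset=3 (pos 1, char 'b'): match length 0
  offset=4 (pos 0, char 'd'): match length 2
Longest match has length 2 at offset 4.
next_char = character at position 4 + 2 = 6 -> 'c'

Best match: offset=4, length=2 (matching 'db' starting at position 0)
LZ77 triple: (4, 2, 'c')


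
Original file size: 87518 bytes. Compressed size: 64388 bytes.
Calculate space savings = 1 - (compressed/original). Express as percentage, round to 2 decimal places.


ratio = compressed/original = 64388/87518 = 0.735712
savings = 1 - ratio = 1 - 0.735712 = 0.264288
as a percentage: 0.264288 * 100 = 26.43%

Space savings = 1 - 64388/87518 = 26.43%


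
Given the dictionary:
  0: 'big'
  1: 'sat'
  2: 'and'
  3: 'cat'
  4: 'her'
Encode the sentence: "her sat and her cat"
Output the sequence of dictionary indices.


Look up each word in the dictionary:
  'her' -> 4
  'sat' -> 1
  'and' -> 2
  'her' -> 4
  'cat' -> 3

Encoded: [4, 1, 2, 4, 3]


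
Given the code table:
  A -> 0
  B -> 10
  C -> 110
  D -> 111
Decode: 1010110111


Decoding:
10 -> B
10 -> B
110 -> C
111 -> D


Result: BBCD


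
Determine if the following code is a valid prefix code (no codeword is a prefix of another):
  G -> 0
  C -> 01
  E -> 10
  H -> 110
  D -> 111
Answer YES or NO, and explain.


Checking each pair (does one codeword prefix another?):
  G='0' vs C='01': prefix -- VIOLATION

NO -- this is NOT a valid prefix code. G (0) is a prefix of C (01).


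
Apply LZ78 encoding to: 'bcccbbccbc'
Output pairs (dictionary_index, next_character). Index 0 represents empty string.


LZ78 encoding steps:
Dictionary: {0: ''}
Step 1: w='' (idx 0), next='b' -> output (0, 'b'), add 'b' as idx 1
Step 2: w='' (idx 0), next='c' -> output (0, 'c'), add 'c' as idx 2
Step 3: w='c' (idx 2), next='c' -> output (2, 'c'), add 'cc' as idx 3
Step 4: w='b' (idx 1), next='b' -> output (1, 'b'), add 'bb' as idx 4
Step 5: w='cc' (idx 3), next='b' -> output (3, 'b'), add 'ccb' as idx 5
Step 6: w='c' (idx 2), end of input -> output (2, '')


Encoded: [(0, 'b'), (0, 'c'), (2, 'c'), (1, 'b'), (3, 'b'), (2, '')]


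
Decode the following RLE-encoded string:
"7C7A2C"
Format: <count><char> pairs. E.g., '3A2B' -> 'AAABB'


Expanding each <count><char> pair:
  7C -> 'CCCCCCC'
  7A -> 'AAAAAAA'
  2C -> 'CC'

Decoded = CCCCCCCAAAAAAACC


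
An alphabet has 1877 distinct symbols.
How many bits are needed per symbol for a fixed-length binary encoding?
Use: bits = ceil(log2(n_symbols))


log2(1877) = 10.8742
Bracket: 2^10 = 1024 < 1877 <= 2^11 = 2048
So ceil(log2(1877)) = 11

bits = ceil(log2(1877)) = ceil(10.8742) = 11 bits


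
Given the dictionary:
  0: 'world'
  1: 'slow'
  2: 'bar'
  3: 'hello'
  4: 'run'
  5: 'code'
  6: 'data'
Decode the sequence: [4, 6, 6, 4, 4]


Look up each index in the dictionary:
  4 -> 'run'
  6 -> 'data'
  6 -> 'data'
  4 -> 'run'
  4 -> 'run'

Decoded: "run data data run run"


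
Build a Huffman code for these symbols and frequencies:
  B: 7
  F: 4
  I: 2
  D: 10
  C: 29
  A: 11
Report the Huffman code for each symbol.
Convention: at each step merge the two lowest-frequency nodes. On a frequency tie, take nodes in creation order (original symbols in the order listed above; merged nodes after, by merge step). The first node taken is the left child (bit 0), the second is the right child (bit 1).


Huffman tree construction:
Step 1: Merge I(2) + F(4) = 6
Step 2: Merge (I+F)(6) + B(7) = 13
Step 3: Merge D(10) + A(11) = 21
Step 4: Merge ((I+F)+B)(13) + (D+A)(21) = 34
Step 5: Merge C(29) + (((I+F)+B)+(D+A))(34) = 63
Read each symbol's code off the tree from the root (left child = 0, right child = 1).

Codes:
  B: 101 (length 3)
  F: 1001 (length 4)
  I: 1000 (length 4)
  D: 110 (length 3)
  C: 0 (length 1)
  A: 111 (length 3)
Average code length: 137/63 = 2.1746 bits/symbol


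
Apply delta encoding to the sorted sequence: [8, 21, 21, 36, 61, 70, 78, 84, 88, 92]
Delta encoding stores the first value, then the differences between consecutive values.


First value: 8
Deltas:
  21 - 8 = 13
  21 - 21 = 0
  36 - 21 = 15
  61 - 36 = 25
  70 - 61 = 9
  78 - 70 = 8
  84 - 78 = 6
  88 - 84 = 4
  92 - 88 = 4


Delta encoded: [8, 13, 0, 15, 25, 9, 8, 6, 4, 4]


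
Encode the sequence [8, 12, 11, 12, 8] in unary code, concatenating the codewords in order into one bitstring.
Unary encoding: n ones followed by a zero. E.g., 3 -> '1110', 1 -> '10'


Encode each number as n ones followed by a terminating 0:
  8 -> 111111110 (9 bits)
  12 -> 1111111111110 (13 bits)
  11 -> 111111111110 (12 bits)
  12 -> 1111111111110 (13 bits)
  8 -> 111111110 (9 bits)
Total length = 9 + 13 + 12 + 13 + 9 = 56 bits.

Unary([8, 12, 11, 12, 8]) = 11111111011111111111101111111111101111111111110111111110 (56 bits)


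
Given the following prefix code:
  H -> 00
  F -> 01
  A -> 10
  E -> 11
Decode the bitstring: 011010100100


Decoding step by step:
Bits 01 -> F
Bits 10 -> A
Bits 10 -> A
Bits 10 -> A
Bits 01 -> F
Bits 00 -> H


Decoded message: FAAAFH


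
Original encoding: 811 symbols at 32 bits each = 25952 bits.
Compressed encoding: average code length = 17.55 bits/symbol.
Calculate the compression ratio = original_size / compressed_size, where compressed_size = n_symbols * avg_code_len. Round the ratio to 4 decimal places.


original_size = n_symbols * orig_bits = 811 * 32 = 25952 bits
compressed_size = n_symbols * avg_code_len = 811 * 17.55 = 14233.05 bits
ratio = original_size / compressed_size = 25952 / 14233.05 = 1.8234

Compression ratio = 1.8234


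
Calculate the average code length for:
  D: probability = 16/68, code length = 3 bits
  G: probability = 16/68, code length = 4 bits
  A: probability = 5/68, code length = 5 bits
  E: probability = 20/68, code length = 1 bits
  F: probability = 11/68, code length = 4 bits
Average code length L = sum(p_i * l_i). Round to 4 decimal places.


Weighted contributions p_i * l_i:
  D: (16/68) * 3 = 48/68
  G: (16/68) * 4 = 64/68
  A: (5/68) * 5 = 25/68
  E: (20/68) * 1 = 20/68
  F: (11/68) * 4 = 44/68
Sum = (48 + 64 + 25 + 20 + 44)/68 = 201/68

L = 201/68 = 2.9559 bits/symbol


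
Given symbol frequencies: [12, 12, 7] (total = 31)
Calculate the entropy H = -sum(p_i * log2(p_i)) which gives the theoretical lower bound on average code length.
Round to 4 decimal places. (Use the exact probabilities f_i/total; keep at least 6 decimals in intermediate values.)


Per-symbol terms -p_i * log2(p_i) with p_i = f_i/31:
  p = 12/31 = 0.387097: log2(p) = -1.369234, -p*log2(p) = 0.530026
  p = 12/31 = 0.387097: log2(p) = -1.369234, -p*log2(p) = 0.530026
  p = 7/31 = 0.225806: log2(p) = -2.146841, -p*log2(p) = 0.484771
H = 0.530026 + 0.530026 + 0.484771 = 1.544823

H = 1.5448 bits/symbol


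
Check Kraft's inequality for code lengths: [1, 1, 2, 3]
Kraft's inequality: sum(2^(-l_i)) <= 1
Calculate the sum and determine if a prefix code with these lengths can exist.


Sum = 2^(-1) + 2^(-1) + 2^(-2) + 2^(-3)
    = 0.5 + 0.5 + 0.25 + 0.125
    = 11/8 = 1.375
Since 1.375 > 1, Kraft's inequality is NOT satisfied.
A prefix code with these lengths CANNOT exist.

Kraft sum = 1.375. Not satisfied.


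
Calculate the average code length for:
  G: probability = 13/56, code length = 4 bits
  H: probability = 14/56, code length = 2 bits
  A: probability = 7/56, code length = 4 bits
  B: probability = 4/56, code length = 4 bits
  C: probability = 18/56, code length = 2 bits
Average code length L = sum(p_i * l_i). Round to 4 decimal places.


Weighted contributions p_i * l_i:
  G: (13/56) * 4 = 52/56
  H: (14/56) * 2 = 28/56
  A: (7/56) * 4 = 28/56
  B: (4/56) * 4 = 16/56
  C: (18/56) * 2 = 36/56
Sum = (52 + 28 + 28 + 16 + 36)/56 = 160/56

L = 160/56 = 2.8571 bits/symbol


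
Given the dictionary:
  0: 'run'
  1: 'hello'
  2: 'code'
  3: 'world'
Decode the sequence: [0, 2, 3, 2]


Look up each index in the dictionary:
  0 -> 'run'
  2 -> 'code'
  3 -> 'world'
  2 -> 'code'

Decoded: "run code world code"


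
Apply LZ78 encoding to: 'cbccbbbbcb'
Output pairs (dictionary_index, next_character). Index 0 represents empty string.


LZ78 encoding steps:
Dictionary: {0: ''}
Step 1: w='' (idx 0), next='c' -> output (0, 'c'), add 'c' as idx 1
Step 2: w='' (idx 0), next='b' -> output (0, 'b'), add 'b' as idx 2
Step 3: w='c' (idx 1), next='c' -> output (1, 'c'), add 'cc' as idx 3
Step 4: w='b' (idx 2), next='b' -> output (2, 'b'), add 'bb' as idx 4
Step 5: w='bb' (idx 4), next='c' -> output (4, 'c'), add 'bbc' as idx 5
Step 6: w='b' (idx 2), end of input -> output (2, '')


Encoded: [(0, 'c'), (0, 'b'), (1, 'c'), (2, 'b'), (4, 'c'), (2, '')]


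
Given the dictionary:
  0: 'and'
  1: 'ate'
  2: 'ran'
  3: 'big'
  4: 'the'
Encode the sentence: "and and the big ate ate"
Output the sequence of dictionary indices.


Look up each word in the dictionary:
  'and' -> 0
  'and' -> 0
  'the' -> 4
  'big' -> 3
  'ate' -> 1
  'ate' -> 1

Encoded: [0, 0, 4, 3, 1, 1]


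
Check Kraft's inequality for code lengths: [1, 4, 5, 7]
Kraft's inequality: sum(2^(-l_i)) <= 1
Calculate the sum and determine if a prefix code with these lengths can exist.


Sum = 2^(-1) + 2^(-4) + 2^(-5) + 2^(-7)
    = 0.5 + 0.0625 + 0.03125 + 0.0078125
    = 77/128 = 0.6015625
Since 0.6015625 <= 1, Kraft's inequality IS satisfied.
A prefix code with these lengths CAN exist.

Kraft sum = 0.6015625. Satisfied.


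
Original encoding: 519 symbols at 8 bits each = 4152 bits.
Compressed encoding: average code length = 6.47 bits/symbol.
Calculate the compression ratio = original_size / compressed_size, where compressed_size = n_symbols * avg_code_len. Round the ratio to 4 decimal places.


original_size = n_symbols * orig_bits = 519 * 8 = 4152 bits
compressed_size = n_symbols * avg_code_len = 519 * 6.47 = 3357.93 bits
ratio = original_size / compressed_size = 4152 / 3357.93 = 1.2365

Compression ratio = 1.2365


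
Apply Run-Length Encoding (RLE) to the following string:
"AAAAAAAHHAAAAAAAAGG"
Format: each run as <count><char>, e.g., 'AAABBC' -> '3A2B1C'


Scanning runs left to right:
  i=0: run of 'A' x 7 -> '7A'
  i=7: run of 'H' x 2 -> '2H'
  i=9: run of 'A' x 8 -> '8A'
  i=17: run of 'G' x 2 -> '2G'

RLE = 7A2H8A2G


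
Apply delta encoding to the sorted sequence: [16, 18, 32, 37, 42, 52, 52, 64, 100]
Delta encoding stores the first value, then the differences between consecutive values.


First value: 16
Deltas:
  18 - 16 = 2
  32 - 18 = 14
  37 - 32 = 5
  42 - 37 = 5
  52 - 42 = 10
  52 - 52 = 0
  64 - 52 = 12
  100 - 64 = 36


Delta encoded: [16, 2, 14, 5, 5, 10, 0, 12, 36]


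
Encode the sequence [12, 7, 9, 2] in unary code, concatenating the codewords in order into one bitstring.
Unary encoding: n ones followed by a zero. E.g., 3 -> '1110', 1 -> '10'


Encode each number as n ones followed by a terminating 0:
  12 -> 1111111111110 (13 bits)
  7 -> 11111110 (8 bits)
  9 -> 1111111110 (10 bits)
  2 -> 110 (3 bits)
Total length = 13 + 8 + 10 + 3 = 34 bits.

Unary([12, 7, 9, 2]) = 1111111111110111111101111111110110 (34 bits)


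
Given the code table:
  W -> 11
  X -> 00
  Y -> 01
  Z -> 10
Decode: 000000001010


Decoding:
00 -> X
00 -> X
00 -> X
00 -> X
10 -> Z
10 -> Z


Result: XXXXZZ


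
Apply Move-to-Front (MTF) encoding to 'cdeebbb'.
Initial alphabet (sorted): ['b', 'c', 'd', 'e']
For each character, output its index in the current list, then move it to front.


MTF encoding:
'c': index 1 in ['b', 'c', 'd', 'e'] -> ['c', 'b', 'd', 'e']
'd': index 2 in ['c', 'b', 'd', 'e'] -> ['d', 'c', 'b', 'e']
'e': index 3 in ['d', 'c', 'b', 'e'] -> ['e', 'd', 'c', 'b']
'e': index 0 in ['e', 'd', 'c', 'b'] -> ['e', 'd', 'c', 'b']
'b': index 3 in ['e', 'd', 'c', 'b'] -> ['b', 'e', 'd', 'c']
'b': index 0 in ['b', 'e', 'd', 'c'] -> ['b', 'e', 'd', 'c']
'b': index 0 in ['b', 'e', 'd', 'c'] -> ['b', 'e', 'd', 'c']


Output: [1, 2, 3, 0, 3, 0, 0]


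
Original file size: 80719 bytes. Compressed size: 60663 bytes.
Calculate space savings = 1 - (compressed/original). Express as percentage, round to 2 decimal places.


ratio = compressed/original = 60663/80719 = 0.751533
savings = 1 - ratio = 1 - 0.751533 = 0.248467
as a percentage: 0.248467 * 100 = 24.85%

Space savings = 1 - 60663/80719 = 24.85%


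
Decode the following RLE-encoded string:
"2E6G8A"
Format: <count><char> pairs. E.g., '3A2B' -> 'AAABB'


Expanding each <count><char> pair:
  2E -> 'EE'
  6G -> 'GGGGGG'
  8A -> 'AAAAAAAA'

Decoded = EEGGGGGGAAAAAAAA


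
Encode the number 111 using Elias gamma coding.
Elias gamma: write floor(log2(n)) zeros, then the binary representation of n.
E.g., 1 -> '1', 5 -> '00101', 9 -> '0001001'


num_bits = floor(log2(111)) + 1 = 7
leading_zeros = num_bits - 1 = 6
binary(111) = 1101111

Elias gamma(111) = '000000' + '1101111' = 0000001101111 (13 bits)


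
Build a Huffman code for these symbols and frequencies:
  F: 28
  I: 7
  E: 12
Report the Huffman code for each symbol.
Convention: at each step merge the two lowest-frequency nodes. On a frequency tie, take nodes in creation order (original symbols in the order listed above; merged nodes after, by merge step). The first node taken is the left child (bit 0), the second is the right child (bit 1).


Huffman tree construction:
Step 1: Merge I(7) + E(12) = 19
Step 2: Merge (I+E)(19) + F(28) = 47
Read each symbol's code off the tree from the root (left child = 0, right child = 1).

Codes:
  F: 1 (length 1)
  I: 00 (length 2)
  E: 01 (length 2)
Average code length: 66/47 = 1.4043 bits/symbol


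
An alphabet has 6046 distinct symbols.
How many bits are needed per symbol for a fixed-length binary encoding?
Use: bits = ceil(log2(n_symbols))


log2(6046) = 12.5618
Bracket: 2^12 = 4096 < 6046 <= 2^13 = 8192
So ceil(log2(6046)) = 13

bits = ceil(log2(6046)) = ceil(12.5618) = 13 bits


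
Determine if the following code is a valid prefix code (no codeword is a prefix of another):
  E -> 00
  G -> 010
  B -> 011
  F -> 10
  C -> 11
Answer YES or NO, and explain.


Checking each pair (does one codeword prefix another?):
  E='00' vs G='010': no prefix
  E='00' vs B='011': no prefix
  E='00' vs F='10': no prefix
  E='00' vs C='11': no prefix
  G='010' vs E='00': no prefix
  G='010' vs B='011': no prefix
  G='010' vs F='10': no prefix
  G='010' vs C='11': no prefix
  B='011' vs E='00': no prefix
  B='011' vs G='010': no prefix
  B='011' vs F='10': no prefix
  B='011' vs C='11': no prefix
  F='10' vs E='00': no prefix
  F='10' vs G='010': no prefix
  F='10' vs B='011': no prefix
  F='10' vs C='11': no prefix
  C='11' vs E='00': no prefix
  C='11' vs G='010': no prefix
  C='11' vs B='011': no prefix
  C='11' vs F='10': no prefix
No violation found over all pairs.

YES -- this is a valid prefix code. No codeword is a prefix of any other codeword.


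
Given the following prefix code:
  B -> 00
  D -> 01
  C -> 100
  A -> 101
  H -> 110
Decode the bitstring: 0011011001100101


Decoding step by step:
Bits 00 -> B
Bits 110 -> H
Bits 110 -> H
Bits 01 -> D
Bits 100 -> C
Bits 101 -> A


Decoded message: BHHDCA


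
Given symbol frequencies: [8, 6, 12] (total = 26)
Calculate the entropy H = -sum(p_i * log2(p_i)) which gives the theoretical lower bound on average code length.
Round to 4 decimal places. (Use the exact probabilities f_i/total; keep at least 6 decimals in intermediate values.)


Per-symbol terms -p_i * log2(p_i) with p_i = f_i/26:
  p = 8/26 = 0.307692: log2(p) = -1.700440, -p*log2(p) = 0.523212
  p = 6/26 = 0.230769: log2(p) = -2.115477, -p*log2(p) = 0.488187
  p = 12/26 = 0.461538: log2(p) = -1.115477, -p*log2(p) = 0.514836
H = 0.523212 + 0.488187 + 0.514836 = 1.526235

H = 1.5262 bits/symbol


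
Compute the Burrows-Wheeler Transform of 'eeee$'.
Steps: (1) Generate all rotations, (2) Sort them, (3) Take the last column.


Rotations (sorted):
  0: $eeee -> last char: e
  1: e$eee -> last char: e
  2: ee$ee -> last char: e
  3: eee$e -> last char: e
  4: eeee$ -> last char: $


BWT = eeee$


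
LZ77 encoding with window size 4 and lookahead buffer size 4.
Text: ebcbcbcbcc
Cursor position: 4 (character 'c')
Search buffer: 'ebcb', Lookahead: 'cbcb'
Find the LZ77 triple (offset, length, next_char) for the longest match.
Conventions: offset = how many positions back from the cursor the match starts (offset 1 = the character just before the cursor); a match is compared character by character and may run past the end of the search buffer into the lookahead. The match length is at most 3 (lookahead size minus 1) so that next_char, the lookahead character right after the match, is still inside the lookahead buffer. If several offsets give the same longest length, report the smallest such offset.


Try each offset into the search buffer:
  offset=1 (pos 3, char 'b'): match length 0
  offset=2 (pos 2, char 'c'): match length 3
  offset=3 (pos 1, char 'b'): match length 0
  offset=4 (pos 0, char 'e'): match length 0
Longest match has length 3 at offset 2.
next_char = character at position 4 + 3 = 7 -> 'b'

Best match: offset=2, length=3 (matching 'cbc' starting at position 2)
LZ77 triple: (2, 3, 'b')


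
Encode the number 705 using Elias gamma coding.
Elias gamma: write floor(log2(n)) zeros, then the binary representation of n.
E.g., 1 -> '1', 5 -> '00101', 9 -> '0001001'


num_bits = floor(log2(705)) + 1 = 10
leading_zeros = num_bits - 1 = 9
binary(705) = 1011000001

Elias gamma(705) = '000000000' + '1011000001' = 0000000001011000001 (19 bits)


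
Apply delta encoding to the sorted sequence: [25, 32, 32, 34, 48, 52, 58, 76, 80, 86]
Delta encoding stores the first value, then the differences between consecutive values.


First value: 25
Deltas:
  32 - 25 = 7
  32 - 32 = 0
  34 - 32 = 2
  48 - 34 = 14
  52 - 48 = 4
  58 - 52 = 6
  76 - 58 = 18
  80 - 76 = 4
  86 - 80 = 6


Delta encoded: [25, 7, 0, 2, 14, 4, 6, 18, 4, 6]


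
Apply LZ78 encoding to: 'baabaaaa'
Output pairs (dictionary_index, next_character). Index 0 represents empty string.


LZ78 encoding steps:
Dictionary: {0: ''}
Step 1: w='' (idx 0), next='b' -> output (0, 'b'), add 'b' as idx 1
Step 2: w='' (idx 0), next='a' -> output (0, 'a'), add 'a' as idx 2
Step 3: w='a' (idx 2), next='b' -> output (2, 'b'), add 'ab' as idx 3
Step 4: w='a' (idx 2), next='a' -> output (2, 'a'), add 'aa' as idx 4
Step 5: w='aa' (idx 4), end of input -> output (4, '')


Encoded: [(0, 'b'), (0, 'a'), (2, 'b'), (2, 'a'), (4, '')]
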